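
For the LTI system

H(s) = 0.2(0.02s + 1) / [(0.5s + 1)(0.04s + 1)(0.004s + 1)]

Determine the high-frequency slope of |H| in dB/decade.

Each pole contributes −20 dB/decade at high frequency; each zero contributes +20 dB/decade.
Net: 1 zero(s) − 3 pole(s) → -40 dB/decade.

-40 dB/decade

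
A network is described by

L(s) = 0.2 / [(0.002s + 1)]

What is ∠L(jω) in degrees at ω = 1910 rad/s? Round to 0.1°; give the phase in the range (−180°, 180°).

-75.3°

At ω = 1910 rad/s:
pole (1 + j1910·0.002) = 1 + j3.82 → |·| ≈ 3.9487, ∠ ≈ 75.33°
∠L = (0°) − (75.33°) = -75.33°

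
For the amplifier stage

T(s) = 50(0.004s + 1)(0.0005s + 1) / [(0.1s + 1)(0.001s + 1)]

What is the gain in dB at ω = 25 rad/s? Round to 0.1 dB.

At ω = 25 rad/s:
zero (1 + j25·0.004) = 1 + j0.1 → |·| ≈ 1.005, ∠ ≈ 5.71°
zero (1 + j25·0.0005) = 1 + j0.0125 → |·| ≈ 1.0001, ∠ ≈ 0.72°
pole (1 + j25·0.1) = 1 + j2.5 → |·| ≈ 2.6926, ∠ ≈ 68.20°
pole (1 + j25·0.001) = 1 + j0.025 → |·| ≈ 1.0003, ∠ ≈ 1.43°
|T| = 50 · 1.005 · 1.0001 / (2.6926 · 1.0003) ≈ 18.659
Gain = 20 log₁₀(18.659) ≈ 25.42 dB

25.4 dB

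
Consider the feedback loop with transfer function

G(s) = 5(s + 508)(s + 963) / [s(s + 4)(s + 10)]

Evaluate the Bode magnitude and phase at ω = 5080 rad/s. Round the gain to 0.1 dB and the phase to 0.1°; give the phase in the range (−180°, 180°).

-59.9 dB, -106.3°

At s = jω = j5080:
zero (s+508): 508 + j5080 → |·| = √(508²+5080²) = √26064464 ≈ 5105.3, ∠ = arctan(5080/508) ≈ 84.29°
zero (s+963): 963 + j5080 → |·| = √(963²+5080²) = √26733769 ≈ 5170.5, ∠ = arctan(5080/963) ≈ 79.27°
pole (s+4): 4 + j5080 → |·| = √(4²+5080²) = √25806416 ≈ 5080, ∠ = arctan(5080/4) ≈ 89.95°
pole (s+10): 10 + j5080 → |·| = √(10²+5080²) = √25806500 ≈ 5080, ∠ = arctan(5080/10) ≈ 89.89°
pole at origin: |s| = 5080, ∠ = 90.00° (in denominator)
|G| = 5 · 2.6397e+07 / 1.311e+11 ≈ 0.0010068
Gain = 20 log₁₀(0.0010068) ≈ -59.94 dB
∠G = 163.56° − 269.84° = -106.28°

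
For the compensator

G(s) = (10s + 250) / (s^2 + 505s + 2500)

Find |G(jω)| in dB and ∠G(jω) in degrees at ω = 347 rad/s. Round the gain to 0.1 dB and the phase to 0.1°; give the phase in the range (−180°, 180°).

Substitute s = j347:
Numerator: 10(j347) + 250 = 250 + j3470
Denominator: (j347)^2 + 505(j347) + 2500 = -117909 + j175235
|N| = √(250² + 3470²) ≈ 3479, ∠N ≈ 85.88°
|D| = √(117909² + 175235²) ≈ 2.1121e+05, ∠D ≈ 123.94°
|G| = 3479 / 2.1121e+05 ≈ 0.016472
Gain = 20 log₁₀(0.016472) ≈ -35.67 dB
∠G = 85.88° − 123.94° = -38.06°

-35.7 dB, -38.1°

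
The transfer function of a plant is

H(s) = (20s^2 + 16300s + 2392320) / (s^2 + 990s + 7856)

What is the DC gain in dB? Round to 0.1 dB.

49.7 dB

H(0) = 2392320 / 7856 ≈ 304.52
20 log₁₀(304.52) ≈ 49.67 dB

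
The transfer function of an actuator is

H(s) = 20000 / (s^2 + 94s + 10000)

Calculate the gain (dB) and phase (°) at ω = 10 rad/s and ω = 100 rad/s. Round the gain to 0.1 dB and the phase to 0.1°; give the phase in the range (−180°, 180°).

At s = jω = j10:
quadratic: (j10)² + 94·j10 + 10000 = 9900 + j940 → |·| ≈ 9944.5, ∠ ≈ 5.42°
|H| = 20000 / 9944.5 ≈ 2.0112
Gain = 20 log₁₀(2.0112) ≈ 6.07 dB
∠H = 0.00° − 5.42° = -5.42°

At s = jω = j100:
quadratic: (j100)² + 94·j100 + 10000 = 0 + j9400 → |·| ≈ 9400, ∠ ≈ 90.00°
|H| = 20000 / 9400 ≈ 2.1277
Gain = 20 log₁₀(2.1277) ≈ 6.56 dB
∠H = 0.00° − 90.00° = -90.00°

ω = 10: 6.1 dB, -5.4°; ω = 100: 6.6 dB, -90.0°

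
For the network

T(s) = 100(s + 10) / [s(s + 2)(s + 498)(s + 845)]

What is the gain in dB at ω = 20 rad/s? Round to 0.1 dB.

At s = jω = j20:
zero (s+10): 10 + j20 → |·| = √(10²+20²) = √500 ≈ 22.361, ∠ = arctan(20/10) ≈ 63.43°
pole (s+2): 2 + j20 → |·| = √(2²+20²) = √404 ≈ 20.1, ∠ = arctan(20/2) ≈ 84.29°
pole (s+498): 498 + j20 → |·| = √(498²+20²) = √248404 ≈ 498.4, ∠ = arctan(20/498) ≈ 2.30°
pole (s+845): 845 + j20 → |·| = √(845²+20²) = √714425 ≈ 845.24, ∠ = arctan(20/845) ≈ 1.36°
pole at origin: |s| = 20, ∠ = 90.00° (in denominator)
|T| = 100 · 22.361 / 1.6935e+08 ≈ 1.3204e-05
Gain = 20 log₁₀(1.3204e-05) ≈ -97.59 dB

-97.6 dB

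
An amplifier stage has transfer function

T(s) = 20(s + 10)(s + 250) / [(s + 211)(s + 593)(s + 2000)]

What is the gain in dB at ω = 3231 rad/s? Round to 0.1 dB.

-45.7 dB

At s = jω = j3231:
zero (s+10): 10 + j3231 → |·| = √(10²+3231²) = √10439461 ≈ 3231, ∠ = arctan(3231/10) ≈ 89.82°
zero (s+250): 250 + j3231 → |·| = √(250²+3231²) = √10501861 ≈ 3240.7, ∠ = arctan(3231/250) ≈ 85.58°
pole (s+211): 211 + j3231 → |·| = √(211²+3231²) = √10483882 ≈ 3237.9, ∠ = arctan(3231/211) ≈ 86.26°
pole (s+593): 593 + j3231 → |·| = √(593²+3231²) = √10791010 ≈ 3285, ∠ = arctan(3231/593) ≈ 79.60°
pole (s+2000): 2000 + j3231 → |·| = √(2000²+3231²) = √14439361 ≈ 3799.9, ∠ = arctan(3231/2000) ≈ 58.24°
|T| = 20 · 1.0471e+07 / 4.0418e+10 ≈ 0.0051814
Gain = 20 log₁₀(0.0051814) ≈ -45.71 dB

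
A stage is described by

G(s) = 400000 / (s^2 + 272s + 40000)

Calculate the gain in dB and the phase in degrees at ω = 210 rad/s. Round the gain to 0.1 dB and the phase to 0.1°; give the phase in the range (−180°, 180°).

16.9 dB, -94.1°

At s = jω = j210:
quadratic: (j210)² + 272·j210 + 40000 = -4100 + j57120 → |·| ≈ 57267, ∠ ≈ 94.11°
|G| = 400000 / 57267 ≈ 6.9848
Gain = 20 log₁₀(6.9848) ≈ 16.88 dB
∠G = 0.00° − 94.11° = -94.11°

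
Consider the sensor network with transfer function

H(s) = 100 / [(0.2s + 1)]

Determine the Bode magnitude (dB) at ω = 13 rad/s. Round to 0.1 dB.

At ω = 13 rad/s:
pole (1 + j13·0.2) = 1 + j2.6 → |·| ≈ 2.7857, ∠ ≈ 68.96°
|H| = 100 · 1 / (2.7857) ≈ 35.898
Gain = 20 log₁₀(35.898) ≈ 31.10 dB

31.1 dB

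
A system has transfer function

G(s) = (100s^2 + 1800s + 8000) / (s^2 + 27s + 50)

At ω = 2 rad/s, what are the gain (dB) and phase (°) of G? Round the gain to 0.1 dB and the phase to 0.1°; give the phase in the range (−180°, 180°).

41.5 dB, -24.2°

Substitute s = j2:
Numerator: 100(j2)^2 + 1800(j2) + 8000 = 7600 + j3600
Denominator: (j2)^2 + 27(j2) + 50 = 46 + j54
|N| = √(7600² + 3600²) ≈ 8409.5, ∠N ≈ 25.35°
|D| = √(46² + 54²) ≈ 70.937, ∠D ≈ 49.57°
|G| = 8409.5 / 70.937 ≈ 118.55
Gain = 20 log₁₀(118.55) ≈ 41.48 dB
∠G = 25.35° − 49.57° = -24.22°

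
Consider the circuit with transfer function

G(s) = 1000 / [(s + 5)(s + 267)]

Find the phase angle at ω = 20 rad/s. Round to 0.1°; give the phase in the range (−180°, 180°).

At s = jω = j20:
pole (s+5): 5 + j20 → |·| = √(5²+20²) = √425 ≈ 20.616, ∠ = arctan(20/5) ≈ 75.96°
pole (s+267): 267 + j20 → |·| = √(267²+20²) = √71689 ≈ 267.75, ∠ = arctan(20/267) ≈ 4.28°
∠G = 0.00° − 80.24° = -80.24°

-80.2°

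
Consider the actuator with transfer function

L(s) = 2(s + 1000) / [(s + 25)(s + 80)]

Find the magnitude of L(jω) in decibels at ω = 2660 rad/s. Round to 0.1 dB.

-61.9 dB

At s = jω = j2660:
zero (s+1000): 1000 + j2660 → |·| = √(1000²+2660²) = √8075600 ≈ 2841.8, ∠ = arctan(2660/1000) ≈ 69.40°
pole (s+25): 25 + j2660 → |·| = √(25²+2660²) = √7076225 ≈ 2660.1, ∠ = arctan(2660/25) ≈ 89.46°
pole (s+80): 80 + j2660 → |·| = √(80²+2660²) = √7082000 ≈ 2661.2, ∠ = arctan(2660/80) ≈ 88.28°
|L| = 2 · 2841.8 / 7.0791e+06 ≈ 0.00080287
Gain = 20 log₁₀(0.00080287) ≈ -61.91 dB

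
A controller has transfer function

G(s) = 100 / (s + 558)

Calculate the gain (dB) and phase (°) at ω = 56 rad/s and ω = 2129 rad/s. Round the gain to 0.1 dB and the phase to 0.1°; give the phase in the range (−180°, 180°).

Substitute s = j56:
Numerator: 100 = 100 + j0
Denominator: (j56) + 558 = 558 + j56
|N| = √(100² + 0²) ≈ 100, ∠N ≈ 0.00°
|D| = √(558² + 56²) ≈ 560.8, ∠D ≈ 5.73°
|G| = 100 / 560.8 ≈ 0.17832
Gain = 20 log₁₀(0.17832) ≈ -14.98 dB
∠G = 0.00° − 5.73° = -5.73°

Substitute s = j2129:
Numerator: 100 = 100 + j0
Denominator: (j2129) + 558 = 558 + j2129
|N| = √(100² + 0²) ≈ 100, ∠N ≈ 0.00°
|D| = √(558² + 2129²) ≈ 2200.9, ∠D ≈ 75.31°
|G| = 100 / 2200.9 ≈ 0.045436
Gain = 20 log₁₀(0.045436) ≈ -26.85 dB
∠G = 0.00° − 75.31° = -75.31°

ω = 56: -15.0 dB, -5.7°; ω = 2129: -26.9 dB, -75.3°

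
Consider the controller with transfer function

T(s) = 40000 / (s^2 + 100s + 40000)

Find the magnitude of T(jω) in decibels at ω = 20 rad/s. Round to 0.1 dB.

At s = jω = j20:
quadratic: (j20)² + 100·j20 + 40000 = 39600 + j2000 → |·| ≈ 39650, ∠ ≈ 2.89°
|T| = 40000 / 39650 ≈ 1.0088
Gain = 20 log₁₀(1.0088) ≈ 0.08 dB

0.1 dB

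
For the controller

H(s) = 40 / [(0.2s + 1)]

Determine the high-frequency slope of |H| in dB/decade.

Each pole contributes −20 dB/decade at high frequency; each zero contributes +20 dB/decade.
Net: 0 zero(s) − 1 pole(s) → -20 dB/decade.

-20 dB/decade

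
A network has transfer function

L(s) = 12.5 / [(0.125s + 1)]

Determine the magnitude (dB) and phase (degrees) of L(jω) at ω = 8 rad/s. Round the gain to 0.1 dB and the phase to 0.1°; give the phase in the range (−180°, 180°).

18.9 dB, -45.0°

At ω = 8 rad/s:
pole (1 + j8·0.125) = 1 + j1 → |·| ≈ 1.4142, ∠ ≈ 45.00°
|L| = 12.5 · 1 / (1.4142) ≈ 8.8389
Gain = 20 log₁₀(8.8389) ≈ 18.93 dB
∠L = (0°) − (45.00°) = -45.00°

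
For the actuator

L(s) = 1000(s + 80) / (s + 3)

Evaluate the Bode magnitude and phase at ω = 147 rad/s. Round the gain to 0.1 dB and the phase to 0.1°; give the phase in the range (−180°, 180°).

61.1 dB, -27.4°

At s = jω = j147:
zero (s+80): 80 + j147 → |·| = √(80²+147²) = √28009 ≈ 167.36, ∠ = arctan(147/80) ≈ 61.44°
pole (s+3): 3 + j147 → |·| = √(3²+147²) = √21618 ≈ 147.03, ∠ = arctan(147/3) ≈ 88.83°
|L| = 1000 · 167.36 / 147.03 ≈ 1138.3
Gain = 20 log₁₀(1138.3) ≈ 61.13 dB
∠L = 61.44° − 88.83° = -27.39°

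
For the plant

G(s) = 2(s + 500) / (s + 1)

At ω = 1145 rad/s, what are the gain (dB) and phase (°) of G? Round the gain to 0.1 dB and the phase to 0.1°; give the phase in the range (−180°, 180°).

6.8 dB, -23.5°

At s = jω = j1145:
zero (s+500): 500 + j1145 → |·| = √(500²+1145²) = √1561025 ≈ 1249.4, ∠ = arctan(1145/500) ≈ 66.41°
pole (s+1): 1 + j1145 → |·| = √(1²+1145²) = √1311026 ≈ 1145, ∠ = arctan(1145/1) ≈ 89.95°
|G| = 2 · 1249.4 / 1145 ≈ 2.1824
Gain = 20 log₁₀(2.1824) ≈ 6.78 dB
∠G = 66.41° − 89.95° = -23.54°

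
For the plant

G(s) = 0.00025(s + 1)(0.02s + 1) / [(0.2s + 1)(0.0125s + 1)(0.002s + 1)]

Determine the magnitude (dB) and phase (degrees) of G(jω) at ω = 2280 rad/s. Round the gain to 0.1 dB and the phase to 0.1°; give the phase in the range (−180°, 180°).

At ω = 2280 rad/s:
zero (1 + j2280·1) = 1 + j2280 → |·| ≈ 2280, ∠ ≈ 89.97°
zero (1 + j2280·0.02) = 1 + j45.6 → |·| ≈ 45.611, ∠ ≈ 88.74°
pole (1 + j2280·0.2) = 1 + j456 → |·| ≈ 456, ∠ ≈ 89.87°
pole (1 + j2280·0.0125) = 1 + j28.5 → |·| ≈ 28.518, ∠ ≈ 87.99°
pole (1 + j2280·0.002) = 1 + j4.56 → |·| ≈ 4.6684, ∠ ≈ 77.63°
|G| = 0.00025 · 2280 · 45.611 / (456 · 28.518 · 4.6684) ≈ 0.00042825
Gain = 20 log₁₀(0.00042825) ≈ -67.37 dB
∠G = (89.97° + 88.74°) − (89.87° + 87.99° + 77.63°) = -76.78°

-67.4 dB, -76.8°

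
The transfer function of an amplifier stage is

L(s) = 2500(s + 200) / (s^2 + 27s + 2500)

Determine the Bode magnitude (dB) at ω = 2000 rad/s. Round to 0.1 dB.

At s = jω = j2000:
zero (s+200): 200 + j2000 → |·| = √(200²+2000²) = √4040000 ≈ 2010, ∠ = arctan(2000/200) ≈ 84.29°
quadratic: (j2000)² + 27·j2000 + 2500 = -3997500 + j54000 → |·| ≈ 3.9979e+06, ∠ ≈ 179.23°
|L| = 2500 · 2010 / 3.9979e+06 ≈ 1.2569
Gain = 20 log₁₀(1.2569) ≈ 1.99 dB

2.0 dB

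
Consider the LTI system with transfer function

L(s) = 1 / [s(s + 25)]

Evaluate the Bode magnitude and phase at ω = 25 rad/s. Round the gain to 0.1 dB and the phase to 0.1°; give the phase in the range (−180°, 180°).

-58.9 dB, -135.0°

At s = jω = j25:
pole (s+25): 25 + j25 → |·| = √(25²+25²) = √1250 ≈ 35.355, ∠ = arctan(25/25) ≈ 45.00°
pole at origin: |s| = 25, ∠ = 90.00° (in denominator)
|L| = 1 / 883.87 ≈ 0.0011314
Gain = 20 log₁₀(0.0011314) ≈ -58.93 dB
∠L = 0.00° − 135.00° = -135.00°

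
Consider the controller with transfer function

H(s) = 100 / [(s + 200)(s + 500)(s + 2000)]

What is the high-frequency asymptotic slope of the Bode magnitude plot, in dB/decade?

Each pole contributes −20 dB/decade at high frequency; each zero contributes +20 dB/decade.
Net: 0 zero(s) − 3 pole(s) → -60 dB/decade.

-60 dB/decade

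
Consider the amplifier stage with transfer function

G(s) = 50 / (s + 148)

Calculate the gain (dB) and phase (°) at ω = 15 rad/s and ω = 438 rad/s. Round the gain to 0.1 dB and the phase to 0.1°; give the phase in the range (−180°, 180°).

ω = 15: -9.5 dB, -5.8°; ω = 438: -19.3 dB, -71.3°

At s = jω = j15:
pole (s+148): 148 + j15 → |·| = √(148²+15²) = √22129 ≈ 148.76, ∠ = arctan(15/148) ≈ 5.79°
|G| = 50 / 148.76 ≈ 0.33611
Gain = 20 log₁₀(0.33611) ≈ -9.47 dB
∠G = 0.00° − 5.79° = -5.79°

At s = jω = j438:
pole (s+148): 148 + j438 → |·| = √(148²+438²) = √213748 ≈ 462.33, ∠ = arctan(438/148) ≈ 71.33°
|G| = 50 / 462.33 ≈ 0.10815
Gain = 20 log₁₀(0.10815) ≈ -19.32 dB
∠G = 0.00° − 71.33° = -71.33°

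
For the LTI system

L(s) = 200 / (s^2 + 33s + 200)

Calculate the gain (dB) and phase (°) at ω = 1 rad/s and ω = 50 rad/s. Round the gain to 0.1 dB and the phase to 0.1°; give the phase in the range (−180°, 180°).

ω = 1: -0.1 dB, -9.4°; ω = 50: -23.0 dB, -144.3°

Substitute s = j1:
Numerator: 200 = 200 + j0
Denominator: (j1)^2 + 33(j1) + 200 = 199 + j33
|N| = √(200² + 0²) ≈ 200, ∠N ≈ 0.00°
|D| = √(199² + 33²) ≈ 201.72, ∠D ≈ 9.42°
|L| = 200 / 201.72 ≈ 0.99147
Gain = 20 log₁₀(0.99147) ≈ -0.07 dB
∠L = 0.00° − 9.42° = -9.42°

Substitute s = j50:
Numerator: 200 = 200 + j0
Denominator: (j50)^2 + 33(j50) + 200 = -2300 + j1650
|N| = √(200² + 0²) ≈ 200, ∠N ≈ 0.00°
|D| = √(2300² + 1650²) ≈ 2830.6, ∠D ≈ 144.34°
|L| = 200 / 2830.6 ≈ 0.070656
Gain = 20 log₁₀(0.070656) ≈ -23.02 dB
∠L = 0.00° − 144.34° = -144.34°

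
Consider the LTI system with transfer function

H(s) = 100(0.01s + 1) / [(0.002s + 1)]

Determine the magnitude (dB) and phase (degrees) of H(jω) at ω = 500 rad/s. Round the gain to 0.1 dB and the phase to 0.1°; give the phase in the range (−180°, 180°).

At ω = 500 rad/s:
zero (1 + j500·0.01) = 1 + j5 → |·| ≈ 5.099, ∠ ≈ 78.69°
pole (1 + j500·0.002) = 1 + j1 → |·| ≈ 1.4142, ∠ ≈ 45.00°
|H| = 100 · 5.099 / (1.4142) ≈ 360.56
Gain = 20 log₁₀(360.56) ≈ 51.14 dB
∠H = (78.69°) − (45.00°) = 33.69°

51.1 dB, 33.7°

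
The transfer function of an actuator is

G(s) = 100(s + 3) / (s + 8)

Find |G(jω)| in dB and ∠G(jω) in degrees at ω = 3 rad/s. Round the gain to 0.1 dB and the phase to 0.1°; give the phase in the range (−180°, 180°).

33.9 dB, 24.4°

At s = jω = j3:
zero (s+3): 3 + j3 → |·| = √(3²+3²) = √18 ≈ 4.2426, ∠ = arctan(3/3) ≈ 45.00°
pole (s+8): 8 + j3 → |·| = √(8²+3²) = √73 ≈ 8.544, ∠ = arctan(3/8) ≈ 20.56°
|G| = 100 · 4.2426 / 8.544 ≈ 49.656
Gain = 20 log₁₀(49.656) ≈ 33.92 dB
∠G = 45.00° − 20.56° = 24.44°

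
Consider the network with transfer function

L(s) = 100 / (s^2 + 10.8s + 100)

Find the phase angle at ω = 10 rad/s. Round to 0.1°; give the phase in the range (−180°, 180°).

At s = jω = j10:
quadratic: (j10)² + 10.8·j10 + 100 = 0 + j108 → |·| ≈ 108, ∠ ≈ 90.00°
∠L = 0.00° − 90.00° = -90.00°

-90.0°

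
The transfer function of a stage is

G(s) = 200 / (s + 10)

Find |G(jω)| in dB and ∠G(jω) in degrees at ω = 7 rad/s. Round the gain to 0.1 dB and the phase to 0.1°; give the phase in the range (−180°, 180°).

24.3 dB, -35.0°

At s = jω = j7:
pole (s+10): 10 + j7 → |·| = √(10²+7²) = √149 ≈ 12.207, ∠ = arctan(7/10) ≈ 34.99°
|G| = 200 / 12.207 ≈ 16.384
Gain = 20 log₁₀(16.384) ≈ 24.29 dB
∠G = 0.00° − 34.99° = -34.99°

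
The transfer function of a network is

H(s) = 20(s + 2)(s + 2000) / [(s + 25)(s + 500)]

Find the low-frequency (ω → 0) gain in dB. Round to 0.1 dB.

H(0) = 20·2·2000 / (25·500) = 6.4
20 log₁₀(6.4) ≈ 16.12 dB

16.1 dB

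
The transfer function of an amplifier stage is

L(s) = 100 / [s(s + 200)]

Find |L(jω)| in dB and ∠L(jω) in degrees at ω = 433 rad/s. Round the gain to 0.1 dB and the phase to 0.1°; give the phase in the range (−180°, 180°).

At s = jω = j433:
pole (s+200): 200 + j433 → |·| = √(200²+433²) = √227489 ≈ 476.96, ∠ = arctan(433/200) ≈ 65.21°
pole at origin: |s| = 433, ∠ = 90.00° (in denominator)
|L| = 100 / 2.0652e+05 ≈ 0.00048421
Gain = 20 log₁₀(0.00048421) ≈ -66.30 dB
∠L = 0.00° − 155.21° = -155.21°

-66.3 dB, -155.2°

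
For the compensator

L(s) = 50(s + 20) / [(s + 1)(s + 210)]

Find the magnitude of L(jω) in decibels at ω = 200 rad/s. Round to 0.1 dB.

At s = jω = j200:
zero (s+20): 20 + j200 → |·| = √(20²+200²) = √40400 ≈ 201, ∠ = arctan(200/20) ≈ 84.29°
pole (s+1): 1 + j200 → |·| = √(1²+200²) = √40001 ≈ 200, ∠ = arctan(200/1) ≈ 89.71°
pole (s+210): 210 + j200 → |·| = √(210²+200²) = √84100 ≈ 290, ∠ = arctan(200/210) ≈ 43.60°
|L| = 50 · 201 / 58000 ≈ 0.17328
Gain = 20 log₁₀(0.17328) ≈ -15.23 dB

-15.2 dB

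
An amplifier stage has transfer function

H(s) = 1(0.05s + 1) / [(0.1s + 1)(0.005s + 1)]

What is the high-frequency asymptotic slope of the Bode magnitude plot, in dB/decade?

Each pole contributes −20 dB/decade at high frequency; each zero contributes +20 dB/decade.
Net: 1 zero(s) − 2 pole(s) → -20 dB/decade.

-20 dB/decade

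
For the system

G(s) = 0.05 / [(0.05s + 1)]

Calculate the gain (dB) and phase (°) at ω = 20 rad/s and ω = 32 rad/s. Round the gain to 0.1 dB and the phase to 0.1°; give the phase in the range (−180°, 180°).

ω = 20: -29.0 dB, -45.0°; ω = 32: -31.5 dB, -58.0°

At ω = 20 rad/s:
pole (1 + j20·0.05) = 1 + j1 → |·| ≈ 1.4142, ∠ ≈ 45.00°
|G| = 0.05 · 1 / (1.4142) ≈ 0.035356
Gain = 20 log₁₀(0.035356) ≈ -29.03 dB
∠G = (0°) − (45.00°) = -45.00°

At ω = 32 rad/s:
pole (1 + j32·0.05) = 1 + j1.6 → |·| ≈ 1.8868, ∠ ≈ 57.99°
|G| = 0.05 · 1 / (1.8868) ≈ 0.0265
Gain = 20 log₁₀(0.0265) ≈ -31.54 dB
∠G = (0°) − (57.99°) = -57.99°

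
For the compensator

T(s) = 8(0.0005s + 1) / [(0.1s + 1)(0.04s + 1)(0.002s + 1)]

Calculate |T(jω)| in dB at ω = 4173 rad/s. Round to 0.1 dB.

At ω = 4173 rad/s:
zero (1 + j4173·0.0005) = 1 + j2.0865 → |·| ≈ 2.3138, ∠ ≈ 64.39°
pole (1 + j4173·0.1) = 1 + j417.3 → |·| ≈ 417.3, ∠ ≈ 89.86°
pole (1 + j4173·0.04) = 1 + j166.92 → |·| ≈ 166.92, ∠ ≈ 89.66°
pole (1 + j4173·0.002) = 1 + j8.346 → |·| ≈ 8.4057, ∠ ≈ 83.17°
|T| = 8 · 2.3138 / (417.3 · 166.92 · 8.4057) ≈ 3.1614e-05
Gain = 20 log₁₀(3.1614e-05) ≈ -90.00 dB

-90.0 dB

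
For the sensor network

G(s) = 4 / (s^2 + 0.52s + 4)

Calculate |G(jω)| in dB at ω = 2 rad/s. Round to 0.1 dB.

At s = jω = j2:
quadratic: (j2)² + 0.52·j2 + 4 = 0 + j1.04 → |·| ≈ 1.04, ∠ ≈ 90.00°
|G| = 4 / 1.04 ≈ 3.8462
Gain = 20 log₁₀(3.8462) ≈ 11.70 dB

11.7 dB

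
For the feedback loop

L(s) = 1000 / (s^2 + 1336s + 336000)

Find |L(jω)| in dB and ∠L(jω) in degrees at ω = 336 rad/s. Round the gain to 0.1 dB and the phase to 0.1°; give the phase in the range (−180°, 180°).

Substitute s = j336:
Numerator: 1000 = 1000 + j0
Denominator: (j336)^2 + 1336(j336) + 336000 = 223104 + j448896
|N| = √(1000² + 0²) ≈ 1000, ∠N ≈ 0.00°
|D| = √(223104² + 448896²) ≈ 5.0128e+05, ∠D ≈ 63.57°
|L| = 1000 / 5.0128e+05 ≈ 0.0019949
Gain = 20 log₁₀(0.0019949) ≈ -54.00 dB
∠L = 0.00° − 63.57° = -63.57°

-54.0 dB, -63.6°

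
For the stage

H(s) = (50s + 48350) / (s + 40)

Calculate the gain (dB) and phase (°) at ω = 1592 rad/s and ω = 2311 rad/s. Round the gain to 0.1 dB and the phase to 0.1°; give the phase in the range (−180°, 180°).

ω = 1592: 35.3 dB, -29.8°; ω = 2311: 34.7 dB, -21.7°

Substitute s = j1592:
Numerator: 50(j1592) + 48350 = 48350 + j79600
Denominator: (j1592) + 40 = 40 + j1592
|N| = √(48350² + 79600²) ≈ 93134, ∠N ≈ 58.72°
|D| = √(40² + 1592²) ≈ 1592.5, ∠D ≈ 88.56°
|H| = 93134 / 1592.5 ≈ 58.483
Gain = 20 log₁₀(58.483) ≈ 35.34 dB
∠H = 58.72° − 88.56° = -29.84°

Substitute s = j2311:
Numerator: 50(j2311) + 48350 = 48350 + j115550
Denominator: (j2311) + 40 = 40 + j2311
|N| = √(48350² + 115550²) ≈ 1.2526e+05, ∠N ≈ 67.29°
|D| = √(40² + 2311²) ≈ 2311.3, ∠D ≈ 89.01°
|H| = 1.2526e+05 / 2311.3 ≈ 54.195
Gain = 20 log₁₀(54.195) ≈ 34.68 dB
∠H = 67.29° − 89.01° = -21.72°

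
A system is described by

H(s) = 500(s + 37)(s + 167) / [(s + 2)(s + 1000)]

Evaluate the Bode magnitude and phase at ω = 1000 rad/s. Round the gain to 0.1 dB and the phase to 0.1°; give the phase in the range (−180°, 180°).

51.1 dB, 33.5°

At s = jω = j1000:
zero (s+37): 37 + j1000 → |·| = √(37²+1000²) = √1001369 ≈ 1000.7, ∠ = arctan(1000/37) ≈ 87.88°
zero (s+167): 167 + j1000 → |·| = √(167²+1000²) = √1027889 ≈ 1013.8, ∠ = arctan(1000/167) ≈ 80.52°
pole (s+2): 2 + j1000 → |·| = √(2²+1000²) = √1000004 ≈ 1000, ∠ = arctan(1000/2) ≈ 89.89°
pole (s+1000): 1000 + j1000 → |·| = √(1000²+1000²) = √2000000 ≈ 1414.2, ∠ = arctan(1000/1000) ≈ 45.00°
|H| = 500 · 1.0145e+06 / 1.4142e+06 ≈ 358.68
Gain = 20 log₁₀(358.68) ≈ 51.09 dB
∠H = 168.40° − 134.89° = 33.51°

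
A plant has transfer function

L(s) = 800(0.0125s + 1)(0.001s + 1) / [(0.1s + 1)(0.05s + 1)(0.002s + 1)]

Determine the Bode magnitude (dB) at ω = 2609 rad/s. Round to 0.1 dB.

At ω = 2609 rad/s:
zero (1 + j2609·0.0125) = 1 + j32.6125 → |·| ≈ 32.628, ∠ ≈ 88.24°
zero (1 + j2609·0.001) = 1 + j2.609 → |·| ≈ 2.7941, ∠ ≈ 69.03°
pole (1 + j2609·0.1) = 1 + j260.9 → |·| ≈ 260.9, ∠ ≈ 89.78°
pole (1 + j2609·0.05) = 1 + j130.45 → |·| ≈ 130.45, ∠ ≈ 89.56°
pole (1 + j2609·0.002) = 1 + j5.218 → |·| ≈ 5.313, ∠ ≈ 79.15°
|L| = 800 · 32.628 · 2.7941 / (260.9 · 130.45 · 5.313) ≈ 0.40333
Gain = 20 log₁₀(0.40333) ≈ -7.89 dB

-7.9 dB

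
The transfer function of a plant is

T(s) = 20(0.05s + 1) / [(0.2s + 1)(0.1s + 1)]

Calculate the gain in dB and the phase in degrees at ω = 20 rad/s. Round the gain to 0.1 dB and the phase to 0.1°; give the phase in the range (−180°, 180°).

9.7 dB, -94.4°

At ω = 20 rad/s:
zero (1 + j20·0.05) = 1 + j1 → |·| ≈ 1.4142, ∠ ≈ 45.00°
pole (1 + j20·0.2) = 1 + j4 → |·| ≈ 4.1231, ∠ ≈ 75.96°
pole (1 + j20·0.1) = 1 + j2 → |·| ≈ 2.2361, ∠ ≈ 63.43°
|T| = 20 · 1.4142 / (4.1231 · 2.2361) ≈ 3.0678
Gain = 20 log₁₀(3.0678) ≈ 9.74 dB
∠T = (45.00°) − (75.96° + 63.43°) = -94.39°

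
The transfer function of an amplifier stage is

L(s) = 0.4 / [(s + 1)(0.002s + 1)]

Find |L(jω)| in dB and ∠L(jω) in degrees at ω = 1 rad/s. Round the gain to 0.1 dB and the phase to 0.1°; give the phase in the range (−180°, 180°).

At ω = 1 rad/s:
pole (1 + j1·1) = 1 + j1 → |·| ≈ 1.4142, ∠ ≈ 45.00°
pole (1 + j1·0.002) = 1 + j0.002 → |·| ≈ 1, ∠ ≈ 0.11°
|L| = 0.4 · 1 / (1.4142 · 1) ≈ 0.28285
Gain = 20 log₁₀(0.28285) ≈ -10.97 dB
∠L = (0°) − (45.00° + 0.11°) = -45.11°

-11.0 dB, -45.1°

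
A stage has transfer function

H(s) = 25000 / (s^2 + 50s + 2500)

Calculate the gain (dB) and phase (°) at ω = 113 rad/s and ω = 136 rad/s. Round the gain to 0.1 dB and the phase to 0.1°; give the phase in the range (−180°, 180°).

At s = jω = j113:
quadratic: (j113)² + 50·j113 + 2500 = -10269 + j5650 → |·| ≈ 11721, ∠ ≈ 151.18°
|H| = 25000 / 11721 ≈ 2.1329
Gain = 20 log₁₀(2.1329) ≈ 6.58 dB
∠H = 0.00° − 151.18° = -151.18°

At s = jω = j136:
quadratic: (j136)² + 50·j136 + 2500 = -15996 + j6800 → |·| ≈ 17381, ∠ ≈ 156.97°
|H| = 25000 / 17381 ≈ 1.4384
Gain = 20 log₁₀(1.4384) ≈ 3.16 dB
∠H = 0.00° − 156.97° = -156.97°

ω = 113: 6.6 dB, -151.2°; ω = 136: 3.2 dB, -157.0°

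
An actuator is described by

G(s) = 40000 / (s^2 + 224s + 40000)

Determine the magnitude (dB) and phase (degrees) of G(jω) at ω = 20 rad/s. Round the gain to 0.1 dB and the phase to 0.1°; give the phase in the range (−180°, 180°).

At s = jω = j20:
quadratic: (j20)² + 224·j20 + 40000 = 39600 + j4480 → |·| ≈ 39853, ∠ ≈ 6.45°
|G| = 40000 / 39853 ≈ 1.0037
Gain = 20 log₁₀(1.0037) ≈ 0.03 dB
∠G = 0.00° − 6.45° = -6.45°

0.0 dB, -6.5°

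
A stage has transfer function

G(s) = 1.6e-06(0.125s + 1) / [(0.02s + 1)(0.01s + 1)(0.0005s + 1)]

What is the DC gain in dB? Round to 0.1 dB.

G(0) = 1.6e-06 · 1 / 1 ≈ 1.6e-06
20 log₁₀(1.6e-06) ≈ -115.92 dB

-115.9 dB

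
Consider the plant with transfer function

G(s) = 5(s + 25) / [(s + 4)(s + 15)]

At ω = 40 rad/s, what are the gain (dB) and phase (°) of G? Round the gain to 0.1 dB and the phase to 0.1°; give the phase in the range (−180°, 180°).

At s = jω = j40:
zero (s+25): 25 + j40 → |·| = √(25²+40²) = √2225 ≈ 47.17, ∠ = arctan(40/25) ≈ 57.99°
pole (s+4): 4 + j40 → |·| = √(4²+40²) = √1616 ≈ 40.2, ∠ = arctan(40/4) ≈ 84.29°
pole (s+15): 15 + j40 → |·| = √(15²+40²) = √1825 ≈ 42.72, ∠ = arctan(40/15) ≈ 69.44°
|G| = 5 · 47.17 / 1717.3 ≈ 0.13734
Gain = 20 log₁₀(0.13734) ≈ -17.24 dB
∠G = 57.99° − 153.73° = -95.74°

-17.2 dB, -95.7°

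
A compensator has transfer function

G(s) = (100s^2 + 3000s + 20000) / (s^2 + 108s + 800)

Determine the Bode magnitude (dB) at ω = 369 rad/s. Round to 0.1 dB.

Substitute s = j369:
Numerator: 100(j369)^2 + 3000(j369) + 20000 = -13596100 + j1107000
Denominator: (j369)^2 + 108(j369) + 800 = -135361 + j39852
|N| = √(13596100² + 1107000²) ≈ 1.3641e+07, ∠N ≈ 175.35°
|D| = √(135361² + 39852²) ≈ 1.4111e+05, ∠D ≈ 163.59°
|G| = 1.3641e+07 / 1.4111e+05 ≈ 96.669
Gain = 20 log₁₀(96.669) ≈ 39.71 dB

39.7 dB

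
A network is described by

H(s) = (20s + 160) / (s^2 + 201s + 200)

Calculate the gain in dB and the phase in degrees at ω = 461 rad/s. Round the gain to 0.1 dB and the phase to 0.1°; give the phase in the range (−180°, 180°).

Substitute s = j461:
Numerator: 20(j461) + 160 = 160 + j9220
Denominator: (j461)^2 + 201(j461) + 200 = -212321 + j92661
|N| = √(160² + 9220²) ≈ 9221.4, ∠N ≈ 89.01°
|D| = √(212321² + 92661²) ≈ 2.3166e+05, ∠D ≈ 156.42°
|H| = 9221.4 / 2.3166e+05 ≈ 0.039806
Gain = 20 log₁₀(0.039806) ≈ -28.00 dB
∠H = 89.01° − 156.42° = -67.41°

-28.0 dB, -67.4°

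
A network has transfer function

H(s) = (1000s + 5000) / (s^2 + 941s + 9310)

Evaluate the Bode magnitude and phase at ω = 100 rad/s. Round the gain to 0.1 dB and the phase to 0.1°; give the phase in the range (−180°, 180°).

Substitute s = j100:
Numerator: 1000(j100) + 5000 = 5000 + j100000
Denominator: (j100)^2 + 941(j100) + 9310 = -690 + j94100
|N| = √(5000² + 100000²) ≈ 1.0012e+05, ∠N ≈ 87.14°
|D| = √(690² + 94100²) ≈ 94103, ∠D ≈ 90.42°
|H| = 1.0012e+05 / 94103 ≈ 1.0639
Gain = 20 log₁₀(1.0639) ≈ 0.54 dB
∠H = 87.14° − 90.42° = -3.28°

0.5 dB, -3.3°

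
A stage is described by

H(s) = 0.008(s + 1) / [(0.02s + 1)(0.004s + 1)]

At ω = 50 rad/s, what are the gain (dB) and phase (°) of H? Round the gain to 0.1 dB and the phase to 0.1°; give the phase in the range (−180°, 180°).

At ω = 50 rad/s:
zero (1 + j50·1) = 1 + j50 → |·| ≈ 50.01, ∠ ≈ 88.85°
pole (1 + j50·0.02) = 1 + j1 → |·| ≈ 1.4142, ∠ ≈ 45.00°
pole (1 + j50·0.004) = 1 + j0.2 → |·| ≈ 1.0198, ∠ ≈ 11.31°
|H| = 0.008 · 50.01 / (1.4142 · 1.0198) ≈ 0.27741
Gain = 20 log₁₀(0.27741) ≈ -11.14 dB
∠H = (88.85°) − (45.00° + 11.31°) = 32.54°

-11.1 dB, 32.5°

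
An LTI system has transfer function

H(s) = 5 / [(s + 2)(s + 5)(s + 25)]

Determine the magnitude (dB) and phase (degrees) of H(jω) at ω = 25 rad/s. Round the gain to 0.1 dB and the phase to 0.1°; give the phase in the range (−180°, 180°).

At s = jω = j25:
pole (s+2): 2 + j25 → |·| = √(2²+25²) = √629 ≈ 25.08, ∠ = arctan(25/2) ≈ 85.43°
pole (s+5): 5 + j25 → |·| = √(5²+25²) = √650 ≈ 25.495, ∠ = arctan(25/5) ≈ 78.69°
pole (s+25): 25 + j25 → |·| = √(25²+25²) = √1250 ≈ 35.355, ∠ = arctan(25/25) ≈ 45.00°
|H| = 5 / 22607 ≈ 0.00022117
Gain = 20 log₁₀(0.00022117) ≈ -73.11 dB
∠H = 0.00° − 209.12° = -209.12° ≡ 150.88° (principal value)

-73.1 dB, 150.9°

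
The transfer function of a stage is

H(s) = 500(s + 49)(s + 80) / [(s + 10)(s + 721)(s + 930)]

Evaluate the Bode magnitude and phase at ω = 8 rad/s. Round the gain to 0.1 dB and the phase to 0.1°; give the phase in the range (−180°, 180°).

-12.7 dB, -24.8°

At s = jω = j8:
zero (s+49): 49 + j8 → |·| = √(49²+8²) = √2465 ≈ 49.649, ∠ = arctan(8/49) ≈ 9.27°
zero (s+80): 80 + j8 → |·| = √(80²+8²) = √6464 ≈ 80.399, ∠ = arctan(8/80) ≈ 5.71°
pole (s+10): 10 + j8 → |·| = √(10²+8²) = √164 ≈ 12.806, ∠ = arctan(8/10) ≈ 38.66°
pole (s+721): 721 + j8 → |·| = √(721²+8²) = √519905 ≈ 721.04, ∠ = arctan(8/721) ≈ 0.64°
pole (s+930): 930 + j8 → |·| = √(930²+8²) = √864964 ≈ 930.03, ∠ = arctan(8/930) ≈ 0.49°
|H| = 500 · 3991.7 / 8.5876e+06 ≈ 0.23241
Gain = 20 log₁₀(0.23241) ≈ -12.67 dB
∠H = 14.98° − 39.79° = -24.81°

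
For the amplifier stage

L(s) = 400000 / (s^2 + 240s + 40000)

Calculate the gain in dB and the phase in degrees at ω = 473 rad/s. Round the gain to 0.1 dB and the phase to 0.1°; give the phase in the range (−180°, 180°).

5.4 dB, -148.3°

At s = jω = j473:
quadratic: (j473)² + 240·j473 + 40000 = -183729 + j113520 → |·| ≈ 2.1597e+05, ∠ ≈ 148.29°
|L| = 400000 / 2.1597e+05 ≈ 1.8521
Gain = 20 log₁₀(1.8521) ≈ 5.35 dB
∠L = 0.00° − 148.29° = -148.29°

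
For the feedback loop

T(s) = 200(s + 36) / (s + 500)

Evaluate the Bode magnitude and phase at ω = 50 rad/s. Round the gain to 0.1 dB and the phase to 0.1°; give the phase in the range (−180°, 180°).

27.8 dB, 48.5°

At s = jω = j50:
zero (s+36): 36 + j50 → |·| = √(36²+50²) = √3796 ≈ 61.612, ∠ = arctan(50/36) ≈ 54.25°
pole (s+500): 500 + j50 → |·| = √(500²+50²) = √252500 ≈ 502.49, ∠ = arctan(50/500) ≈ 5.71°
|T| = 200 · 61.612 / 502.49 ≈ 24.523
Gain = 20 log₁₀(24.523) ≈ 27.79 dB
∠T = 54.25° − 5.71° = 48.54°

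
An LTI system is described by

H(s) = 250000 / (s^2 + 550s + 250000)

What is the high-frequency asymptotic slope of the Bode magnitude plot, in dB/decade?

-40 dB/decade

Each pole contributes −20 dB/decade at high frequency; each zero contributes +20 dB/decade.
Net: 0 zero(s) − 2 pole(s) → -40 dB/decade.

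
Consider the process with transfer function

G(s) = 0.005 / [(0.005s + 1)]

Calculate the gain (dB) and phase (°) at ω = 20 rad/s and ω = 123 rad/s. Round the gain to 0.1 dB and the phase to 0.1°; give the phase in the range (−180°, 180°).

ω = 20: -46.1 dB, -5.7°; ω = 123: -47.4 dB, -31.6°

At ω = 20 rad/s:
pole (1 + j20·0.005) = 1 + j0.1 → |·| ≈ 1.005, ∠ ≈ 5.71°
|G| = 0.005 · 1 / (1.005) ≈ 0.0049751
Gain = 20 log₁₀(0.0049751) ≈ -46.06 dB
∠G = (0°) − (5.71°) = -5.71°

At ω = 123 rad/s:
pole (1 + j123·0.005) = 1 + j0.615 → |·| ≈ 1.174, ∠ ≈ 31.59°
|G| = 0.005 · 1 / (1.174) ≈ 0.0042589
Gain = 20 log₁₀(0.0042589) ≈ -47.41 dB
∠G = (0°) − (31.59°) = -31.59°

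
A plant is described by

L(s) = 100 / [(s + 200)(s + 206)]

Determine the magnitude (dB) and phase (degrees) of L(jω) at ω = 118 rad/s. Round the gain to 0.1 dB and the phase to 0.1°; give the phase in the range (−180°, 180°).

At s = jω = j118:
pole (s+200): 200 + j118 → |·| = √(200²+118²) = √53924 ≈ 232.22, ∠ = arctan(118/200) ≈ 30.54°
pole (s+206): 206 + j118 → |·| = √(206²+118²) = √56360 ≈ 237.4, ∠ = arctan(118/206) ≈ 29.80°
|L| = 100 / 55129 ≈ 0.0018139
Gain = 20 log₁₀(0.0018139) ≈ -54.83 dB
∠L = 0.00° − 60.34° = -60.34°

-54.8 dB, -60.3°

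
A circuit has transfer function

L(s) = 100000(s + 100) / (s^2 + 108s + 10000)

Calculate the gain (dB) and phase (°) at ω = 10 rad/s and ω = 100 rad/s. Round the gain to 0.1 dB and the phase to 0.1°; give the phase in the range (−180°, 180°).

ω = 10: 60.1 dB, -0.5°; ω = 100: 62.3 dB, -45.0°

At s = jω = j10:
zero (s+100): 100 + j10 → |·| = √(100²+10²) = √10100 ≈ 100.5, ∠ = arctan(10/100) ≈ 5.71°
quadratic: (j10)² + 108·j10 + 10000 = 9900 + j1080 → |·| ≈ 9958.7, ∠ ≈ 6.23°
|L| = 100000 · 100.5 / 9958.7 ≈ 1009.2
Gain = 20 log₁₀(1009.2) ≈ 60.08 dB
∠L = 5.71° − 6.23° = -0.52°

At s = jω = j100:
zero (s+100): 100 + j100 → |·| = √(100²+100²) = √20000 ≈ 141.42, ∠ = arctan(100/100) ≈ 45.00°
quadratic: (j100)² + 108·j100 + 10000 = 0 + j10800 → |·| ≈ 10800, ∠ ≈ 90.00°
|L| = 100000 · 141.42 / 10800 ≈ 1309.4
Gain = 20 log₁₀(1309.4) ≈ 62.34 dB
∠L = 45.00° − 90.00° = -45.00°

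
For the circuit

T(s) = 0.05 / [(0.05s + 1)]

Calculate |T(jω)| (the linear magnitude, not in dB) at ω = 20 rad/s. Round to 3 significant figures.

0.0354

At ω = 20 rad/s:
pole (1 + j20·0.05) = 1 + j1 → |·| ≈ 1.4142, ∠ ≈ 45.00°
|T| = 0.05 · 1 / (1.4142) ≈ 0.035356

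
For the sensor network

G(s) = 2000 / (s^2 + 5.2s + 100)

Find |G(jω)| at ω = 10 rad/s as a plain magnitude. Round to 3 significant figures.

38.5

At s = jω = j10:
quadratic: (j10)² + 5.2·j10 + 100 = 0 + j52 → |·| ≈ 52, ∠ ≈ 90.00°
|G| = 2000 / 52 ≈ 38.462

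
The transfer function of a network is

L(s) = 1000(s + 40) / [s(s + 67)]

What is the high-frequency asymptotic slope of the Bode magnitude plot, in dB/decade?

Each pole contributes −20 dB/decade at high frequency; each zero contributes +20 dB/decade.
Net: 1 zero(s) − 2 pole(s) → -20 dB/decade.

-20 dB/decade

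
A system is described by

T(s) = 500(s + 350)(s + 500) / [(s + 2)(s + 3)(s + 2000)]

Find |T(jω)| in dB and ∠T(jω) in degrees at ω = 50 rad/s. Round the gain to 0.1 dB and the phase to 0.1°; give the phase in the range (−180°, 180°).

At s = jω = j50:
zero (s+350): 350 + j50 → |·| = √(350²+50²) = √125000 ≈ 353.55, ∠ = arctan(50/350) ≈ 8.13°
zero (s+500): 500 + j50 → |·| = √(500²+50²) = √252500 ≈ 502.49, ∠ = arctan(50/500) ≈ 5.71°
pole (s+2): 2 + j50 → |·| = √(2²+50²) = √2504 ≈ 50.04, ∠ = arctan(50/2) ≈ 87.71°
pole (s+3): 3 + j50 → |·| = √(3²+50²) = √2509 ≈ 50.09, ∠ = arctan(50/3) ≈ 86.57°
pole (s+2000): 2000 + j50 → |·| = √(2000²+50²) = √4002500 ≈ 2000.6, ∠ = arctan(50/2000) ≈ 1.43°
|T| = 500 · 1.7766e+05 / 5.0145e+06 ≈ 17.715
Gain = 20 log₁₀(17.715) ≈ 24.97 dB
∠T = 13.84° − 175.71° = -161.87°

25.0 dB, -161.9°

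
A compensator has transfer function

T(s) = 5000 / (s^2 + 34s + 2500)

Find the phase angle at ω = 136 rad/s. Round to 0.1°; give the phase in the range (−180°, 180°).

At s = jω = j136:
quadratic: (j136)² + 34·j136 + 2500 = -15996 + j4624 → |·| ≈ 16651, ∠ ≈ 163.88°
∠T = 0.00° − 163.88° = -163.88°

-163.9°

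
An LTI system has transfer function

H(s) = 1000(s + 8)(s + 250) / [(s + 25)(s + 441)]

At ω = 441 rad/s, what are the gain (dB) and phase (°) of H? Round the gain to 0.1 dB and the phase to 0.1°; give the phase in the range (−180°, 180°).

58.2 dB, 17.7°

At s = jω = j441:
zero (s+8): 8 + j441 → |·| = √(8²+441²) = √194545 ≈ 441.07, ∠ = arctan(441/8) ≈ 88.96°
zero (s+250): 250 + j441 → |·| = √(250²+441²) = √256981 ≈ 506.93, ∠ = arctan(441/250) ≈ 60.45°
pole (s+25): 25 + j441 → |·| = √(25²+441²) = √195106 ≈ 441.71, ∠ = arctan(441/25) ≈ 86.76°
pole (s+441): 441 + j441 → |·| = √(441²+441²) = √388962 ≈ 623.67, ∠ = arctan(441/441) ≈ 45.00°
|H| = 1000 · 2.2359e+05 / 2.7548e+05 ≈ 811.64
Gain = 20 log₁₀(811.64) ≈ 58.19 dB
∠H = 149.41° − 131.76° = 17.65°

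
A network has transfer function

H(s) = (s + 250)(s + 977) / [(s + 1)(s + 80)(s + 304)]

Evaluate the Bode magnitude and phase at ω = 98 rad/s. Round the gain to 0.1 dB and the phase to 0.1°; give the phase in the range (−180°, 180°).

At s = jω = j98:
zero (s+250): 250 + j98 → |·| = √(250²+98²) = √72104 ≈ 268.52, ∠ = arctan(98/250) ≈ 21.41°
zero (s+977): 977 + j98 → |·| = √(977²+98²) = √964133 ≈ 981.9, ∠ = arctan(98/977) ≈ 5.73°
pole (s+1): 1 + j98 → |·| = √(1²+98²) = √9605 ≈ 98.005, ∠ = arctan(98/1) ≈ 89.42°
pole (s+80): 80 + j98 → |·| = √(80²+98²) = √16004 ≈ 126.51, ∠ = arctan(98/80) ≈ 50.77°
pole (s+304): 304 + j98 → |·| = √(304²+98²) = √102020 ≈ 319.41, ∠ = arctan(98/304) ≈ 17.87°
|H| = 1 · 2.6366e+05 / 3.9602e+06 ≈ 0.066577
Gain = 20 log₁₀(0.066577) ≈ -23.53 dB
∠H = 27.14° − 158.06° = -130.92°

-23.5 dB, -130.9°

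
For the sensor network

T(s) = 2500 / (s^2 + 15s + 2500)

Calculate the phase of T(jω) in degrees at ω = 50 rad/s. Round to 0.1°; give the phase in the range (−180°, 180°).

-90.0°

At s = jω = j50:
quadratic: (j50)² + 15·j50 + 2500 = 0 + j750 → |·| ≈ 750, ∠ ≈ 90.00°
∠T = 0.00° − 90.00° = -90.00°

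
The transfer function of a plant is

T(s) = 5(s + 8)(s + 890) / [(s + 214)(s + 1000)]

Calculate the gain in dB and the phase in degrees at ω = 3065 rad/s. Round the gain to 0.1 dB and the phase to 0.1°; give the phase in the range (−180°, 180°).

At s = jω = j3065:
zero (s+8): 8 + j3065 → |·| = √(8²+3065²) = √9394289 ≈ 3065, ∠ = arctan(3065/8) ≈ 89.85°
zero (s+890): 890 + j3065 → |·| = √(890²+3065²) = √10186325 ≈ 3191.6, ∠ = arctan(3065/890) ≈ 73.81°
pole (s+214): 214 + j3065 → |·| = √(214²+3065²) = √9440021 ≈ 3072.5, ∠ = arctan(3065/214) ≈ 86.01°
pole (s+1000): 1000 + j3065 → |·| = √(1000²+3065²) = √10394225 ≈ 3224, ∠ = arctan(3065/1000) ≈ 71.93°
|T| = 5 · 9.7823e+06 / 9.9057e+06 ≈ 4.9377
Gain = 20 log₁₀(4.9377) ≈ 13.87 dB
∠T = 163.66° − 157.94° = 5.72°

13.9 dB, 5.7°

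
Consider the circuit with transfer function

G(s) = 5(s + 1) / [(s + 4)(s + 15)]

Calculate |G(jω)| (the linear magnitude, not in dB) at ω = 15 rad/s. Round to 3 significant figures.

At s = jω = j15:
zero (s+1): 1 + j15 → |·| = √(1²+15²) = √226 ≈ 15.033, ∠ = arctan(15/1) ≈ 86.19°
pole (s+4): 4 + j15 → |·| = √(4²+15²) = √241 ≈ 15.524, ∠ = arctan(15/4) ≈ 75.07°
pole (s+15): 15 + j15 → |·| = √(15²+15²) = √450 ≈ 21.213, ∠ = arctan(15/15) ≈ 45.00°
|G| = 5 · 15.033 / 329.31 ≈ 0.22825

0.228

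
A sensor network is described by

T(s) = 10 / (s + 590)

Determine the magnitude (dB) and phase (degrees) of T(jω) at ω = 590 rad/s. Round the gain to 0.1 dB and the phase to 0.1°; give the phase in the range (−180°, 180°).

At s = jω = j590:
pole (s+590): 590 + j590 → |·| = √(590²+590²) = √696200 ≈ 834.39, ∠ = arctan(590/590) ≈ 45.00°
|T| = 10 / 834.39 ≈ 0.011985
Gain = 20 log₁₀(0.011985) ≈ -38.43 dB
∠T = 0.00° − 45.00° = -45.00°

-38.4 dB, -45.0°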